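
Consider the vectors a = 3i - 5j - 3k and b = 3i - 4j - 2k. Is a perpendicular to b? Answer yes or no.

no

a · b = 3·3 + (-5)·(-4) + (-3)·(-2) = 9 + 20 + 6 = 35
Nonzero, so the vectors are not orthogonal.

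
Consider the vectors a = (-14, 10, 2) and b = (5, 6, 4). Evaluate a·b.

-2

a · b = (-14)·5 + 10·6 + 2·4 = -70 + 60 + 8 = -2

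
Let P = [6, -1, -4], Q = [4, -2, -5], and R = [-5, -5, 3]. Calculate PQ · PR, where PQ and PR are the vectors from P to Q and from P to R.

19

PQ = Q − P = (-2, -1, -1)
PR = R − P = (-11, -4, 7)
PQ · PR = (-2)·(-11) + (-1)·(-4) + (-1)·7 = 22 + 4 - 7 = 19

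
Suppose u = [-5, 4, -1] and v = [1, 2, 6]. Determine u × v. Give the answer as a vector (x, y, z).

i: 4·6 - (-1)·2 = 24 - (-2) = 26
j: (-1)·1 - (-5)·6 = -1 - (-30) = 29
k: (-5)·2 - 4·1 = -10 - 4 = -14
u × v = (26, 29, -14)

(26, 29, -14)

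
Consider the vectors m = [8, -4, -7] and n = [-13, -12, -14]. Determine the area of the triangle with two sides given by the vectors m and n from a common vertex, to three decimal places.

126.389

i: (-4)·(-14) - (-7)·(-12) = 56 - 84 = -28
j: (-7)·(-13) - 8·(-14) = 91 - (-112) = 203
k: 8·(-12) - (-4)·(-13) = -96 - 52 = -148
m × n = (-28, 203, -148)
|m × n| = √((-28)² + 203² + (-148)²) = √63897 ≈ 252.7786
area = ½ · 252.7786 ≈ 126.389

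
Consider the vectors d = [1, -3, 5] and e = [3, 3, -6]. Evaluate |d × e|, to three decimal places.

24.372

i: (-3)·(-6) - 5·3 = 18 - 15 = 3
j: 5·3 - 1·(-6) = 15 - (-6) = 21
k: 1·3 - (-3)·3 = 3 - (-9) = 12
d × e = (3, 21, 12)
|d × e| = √(3² + 21² + 12²) = √594 ≈ 24.3721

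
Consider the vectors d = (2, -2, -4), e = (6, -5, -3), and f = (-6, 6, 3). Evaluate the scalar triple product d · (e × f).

-18

e × f:
i: (-5)·3 - (-3)·6 = -15 - (-18) = 3
j: (-3)·(-6) - 6·3 = 18 - 18 = 0
k: 6·6 - (-5)·(-6) = 36 - 30 = 6
e × f = (3, 0, 6)
d · (e × f) = 2·3 + (-2)·0 + (-4)·6 = 6 + 0 - 24 = -18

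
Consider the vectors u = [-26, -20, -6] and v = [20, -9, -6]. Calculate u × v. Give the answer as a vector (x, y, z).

i: (-20)·(-6) - (-6)·(-9) = 120 - 54 = 66
j: (-6)·20 - (-26)·(-6) = -120 - 156 = -276
k: (-26)·(-9) - (-20)·20 = 234 - (-400) = 634
u × v = (66, -276, 634)

(66, -276, 634)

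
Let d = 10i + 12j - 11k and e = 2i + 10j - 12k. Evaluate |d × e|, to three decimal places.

i: 12·(-12) - (-11)·10 = -144 - (-110) = -34
j: (-11)·2 - 10·(-12) = -22 - (-120) = 98
k: 10·10 - 12·2 = 100 - 24 = 76
d × e = (-34, 98, 76)
|d × e| = √((-34)² + 98² + 76²) = √16536 ≈ 128.5924

128.592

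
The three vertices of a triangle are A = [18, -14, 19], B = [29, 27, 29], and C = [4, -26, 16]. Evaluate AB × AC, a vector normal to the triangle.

AB = (11, 41, 10)
AC = (-14, -12, -3)
i: 41·(-3) - 10·(-12) = -123 - (-120) = -3
j: 10·(-14) - 11·(-3) = -140 - (-33) = -107
k: 11·(-12) - 41·(-14) = -132 - (-574) = 442
AB × AC = (-3, -107, 442)

(-3, -107, 442)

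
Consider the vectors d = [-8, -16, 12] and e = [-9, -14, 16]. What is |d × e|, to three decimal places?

i: (-16)·16 - 12·(-14) = -256 - (-168) = -88
j: 12·(-9) - (-8)·16 = -108 - (-128) = 20
k: (-8)·(-14) - (-16)·(-9) = 112 - 144 = -32
d × e = (-88, 20, -32)
|d × e| = √((-88)² + 20² + (-32)²) = √9168 ≈ 95.7497

95.750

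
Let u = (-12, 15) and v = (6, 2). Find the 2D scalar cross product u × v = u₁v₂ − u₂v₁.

-114

(-12)·2 - 15·6 = -24 - 90 = -114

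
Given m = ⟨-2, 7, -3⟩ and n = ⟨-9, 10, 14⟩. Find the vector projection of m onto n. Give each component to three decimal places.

m · n = (-2)·(-9) + 7·10 + (-3)·14 = 18 + 70 - 42 = 46
|n|² = 81 + 100 + 196 = 377
proj_n m = (46/377) · (-9, 10, 14) ≈ (-1.098, 1.220, 1.708)

(-1.098, 1.220, 1.708)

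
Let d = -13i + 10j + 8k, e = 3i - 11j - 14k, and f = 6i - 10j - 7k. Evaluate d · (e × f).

477

e × f:
i: (-11)·(-7) - (-14)·(-10) = 77 - 140 = -63
j: (-14)·6 - 3·(-7) = -84 - (-21) = -63
k: 3·(-10) - (-11)·6 = -30 - (-66) = 36
e × f = (-63, -63, 36)
d · (e × f) = (-13)·(-63) + 10·(-63) + 8·36 = 819 - 630 + 288 = 477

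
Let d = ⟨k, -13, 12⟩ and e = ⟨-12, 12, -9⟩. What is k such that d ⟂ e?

-22

d · e = k·(-12) + (-13)·12 + 12·(-9) = -264 - 12k
Set equal to 0: -12k = 264, so k = -22.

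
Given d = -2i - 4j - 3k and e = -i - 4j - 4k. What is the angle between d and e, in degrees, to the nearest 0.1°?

14.1

d · e = (-2)·(-1) + (-4)·(-4) + (-3)·(-4) = 2 + 16 + 12 = 30
|d|² = 4 + 16 + 9 = 29,  |d| = √29 ≈ 5.385165
|e|² = 1 + 16 + 16 = 33,  |e| = √33 ≈ 5.744563
cos θ = 30 / (5.385165 · 5.744563) ≈ 0.96976
θ = arccos(0.96976) ≈ 14.1°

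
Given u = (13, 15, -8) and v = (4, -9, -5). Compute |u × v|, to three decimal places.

232.437

i: 15·(-5) - (-8)·(-9) = -75 - 72 = -147
j: (-8)·4 - 13·(-5) = -32 - (-65) = 33
k: 13·(-9) - 15·4 = -117 - 60 = -177
u × v = (-147, 33, -177)
|u × v| = √((-147)² + 33² + (-177)²) = √54027 ≈ 232.4371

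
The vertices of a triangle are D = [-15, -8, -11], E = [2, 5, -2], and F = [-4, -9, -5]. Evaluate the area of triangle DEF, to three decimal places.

91.074

DE = (17, 13, 9),  DF = (11, -1, 6)
i: 13·6 - 9·(-1) = 78 - (-9) = 87
j: 9·11 - 17·6 = 99 - 102 = -3
k: 17·(-1) - 13·11 = -17 - 143 = -160
DE × DF = (87, -3, -160)
|DE × DF| = √33178 ≈ 182.1483
area = ½ · 182.1483 ≈ 91.074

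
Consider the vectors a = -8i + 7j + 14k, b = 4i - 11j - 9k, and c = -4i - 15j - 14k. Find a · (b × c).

-964

b × c:
i: (-11)·(-14) - (-9)·(-15) = 154 - 135 = 19
j: (-9)·(-4) - 4·(-14) = 36 - (-56) = 92
k: 4·(-15) - (-11)·(-4) = -60 - 44 = -104
b × c = (19, 92, -104)
a · (b × c) = (-8)·19 + 7·92 + 14·(-104) = -152 + 644 - 1456 = -964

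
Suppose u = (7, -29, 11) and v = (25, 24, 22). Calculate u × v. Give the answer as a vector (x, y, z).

(-902, 121, 893)

i: (-29)·22 - 11·24 = -638 - 264 = -902
j: 11·25 - 7·22 = 275 - 154 = 121
k: 7·24 - (-29)·25 = 168 - (-725) = 893
u × v = (-902, 121, 893)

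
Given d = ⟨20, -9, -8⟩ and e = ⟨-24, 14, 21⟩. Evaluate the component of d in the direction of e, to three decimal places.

d · e = 20·(-24) + (-9)·14 + (-8)·21 = -480 - 126 - 168 = -774
|e| = √(576 + 196 + 441) = √1213 ≈ 34.8281
comp_e d = -774 / √1213 ≈ -22.223

-22.223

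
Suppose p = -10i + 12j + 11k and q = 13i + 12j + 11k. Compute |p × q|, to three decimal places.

374.413

i: 12·11 - 11·12 = 132 - 132 = 0
j: 11·13 - (-10)·11 = 143 - (-110) = 253
k: (-10)·12 - 12·13 = -120 - 156 = -276
p × q = (0, 253, -276)
|p × q| = √(0² + 253² + (-276)²) = √140185 ≈ 374.4129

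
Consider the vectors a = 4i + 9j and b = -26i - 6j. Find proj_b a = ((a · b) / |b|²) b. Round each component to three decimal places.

(5.770, 1.331)

a · b = 4·(-26) + 9·(-6) = -104 - 54 = -158
|b|² = 676 + 36 = 712
proj_b a = (-158/712) · (-26, -6) ≈ (5.770, 1.331)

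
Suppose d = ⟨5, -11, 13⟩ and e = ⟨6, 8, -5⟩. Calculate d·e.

-123

d · e = 5·6 + (-11)·8 + 13·(-5) = 30 - 88 - 65 = -123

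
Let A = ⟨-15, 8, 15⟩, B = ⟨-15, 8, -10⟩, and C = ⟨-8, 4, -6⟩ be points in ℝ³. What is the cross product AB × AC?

AB = (0, 0, -25)
AC = (7, -4, -21)
i: 0·(-21) - (-25)·(-4) = 0 - 100 = -100
j: (-25)·7 - 0·(-21) = -175 - 0 = -175
k: 0·(-4) - 0·7 = 0 - 0 = 0
AB × AC = (-100, -175, 0)

(-100, -175, 0)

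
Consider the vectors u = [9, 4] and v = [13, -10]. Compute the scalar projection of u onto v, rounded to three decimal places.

4.695

u · v = 9·13 + 4·(-10) = 117 - 40 = 77
|v| = √(169 + 100) = √269 ≈ 16.4012
comp_v u = 77 / √269 ≈ 4.695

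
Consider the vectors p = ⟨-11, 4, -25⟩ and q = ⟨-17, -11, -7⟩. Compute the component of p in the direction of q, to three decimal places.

p · q = (-11)·(-17) + 4·(-11) + (-25)·(-7) = 187 - 44 + 175 = 318
|q| = √(289 + 121 + 49) = √459 ≈ 21.4243
comp_q p = 318 / √459 ≈ 14.843

14.843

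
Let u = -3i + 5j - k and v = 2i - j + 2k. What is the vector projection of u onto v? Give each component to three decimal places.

(-2.889, 1.444, -2.889)

u · v = (-3)·2 + 5·(-1) + (-1)·2 = -6 - 5 - 2 = -13
|v|² = 4 + 1 + 4 = 9
proj_v u = (-13/9) · (2, -1, 2) ≈ (-2.889, 1.444, -2.889)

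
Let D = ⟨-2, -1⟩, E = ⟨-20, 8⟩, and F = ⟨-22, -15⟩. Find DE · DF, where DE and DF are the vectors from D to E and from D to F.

234

DE = E − D = (-18, 9)
DF = F − D = (-20, -14)
DE · DF = (-18)·(-20) + 9·(-14) = 360 - 126 = 234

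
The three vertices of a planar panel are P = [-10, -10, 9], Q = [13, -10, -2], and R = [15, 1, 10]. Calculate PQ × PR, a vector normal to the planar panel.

PQ = (23, 0, -11)
PR = (25, 11, 1)
i: 0·1 - (-11)·11 = 0 - (-121) = 121
j: (-11)·25 - 23·1 = -275 - 23 = -298
k: 23·11 - 0·25 = 253 - 0 = 253
PQ × PR = (121, -298, 253)

(121, -298, 253)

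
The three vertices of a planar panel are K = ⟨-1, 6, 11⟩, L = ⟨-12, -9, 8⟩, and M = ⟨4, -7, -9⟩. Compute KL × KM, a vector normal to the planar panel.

KL = (-11, -15, -3)
KM = (5, -13, -20)
i: (-15)·(-20) - (-3)·(-13) = 300 - 39 = 261
j: (-3)·5 - (-11)·(-20) = -15 - 220 = -235
k: (-11)·(-13) - (-15)·5 = 143 - (-75) = 218
KL × KM = (261, -235, 218)

(261, -235, 218)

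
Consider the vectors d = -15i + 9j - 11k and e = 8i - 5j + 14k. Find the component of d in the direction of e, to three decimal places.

d · e = (-15)·8 + 9·(-5) + (-11)·14 = -120 - 45 - 154 = -319
|e| = √(64 + 25 + 196) = √285 ≈ 16.8819
comp_e d = -319 / √285 ≈ -18.896

-18.896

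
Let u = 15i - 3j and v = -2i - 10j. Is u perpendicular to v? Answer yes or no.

yes

u · v = 15·(-2) + (-3)·(-10) = -30 + 30 = 0
Zero, so the vectors are orthogonal.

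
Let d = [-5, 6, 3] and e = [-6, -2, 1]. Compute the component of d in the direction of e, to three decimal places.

d · e = (-5)·(-6) + 6·(-2) + 3·1 = 30 - 12 + 3 = 21
|e| = √(36 + 4 + 1) = √41 ≈ 6.4031
comp_e d = 21 / √41 ≈ 3.280

3.280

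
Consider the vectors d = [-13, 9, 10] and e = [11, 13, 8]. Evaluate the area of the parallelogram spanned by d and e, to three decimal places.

347.828

i: 9·8 - 10·13 = 72 - 130 = -58
j: 10·11 - (-13)·8 = 110 - (-104) = 214
k: (-13)·13 - 9·11 = -169 - 99 = -268
d × e = (-58, 214, -268)
|d × e| = √((-58)² + 214² + (-268)²) = √120984 ≈ 347.8275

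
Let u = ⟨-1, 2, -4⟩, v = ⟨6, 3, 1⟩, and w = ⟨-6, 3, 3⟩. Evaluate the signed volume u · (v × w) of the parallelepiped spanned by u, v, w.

-198

v × w:
i: 3·3 - 1·3 = 9 - 3 = 6
j: 1·(-6) - 6·3 = -6 - 18 = -24
k: 6·3 - 3·(-6) = 18 - (-18) = 36
v × w = (6, -24, 36)
u · (v × w) = (-1)·6 + 2·(-24) + (-4)·36 = -6 - 48 - 144 = -198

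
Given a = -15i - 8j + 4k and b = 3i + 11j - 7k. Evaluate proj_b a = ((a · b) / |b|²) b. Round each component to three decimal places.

(-2.698, -9.894, 6.296)

a · b = (-15)·3 + (-8)·11 + 4·(-7) = -45 - 88 - 28 = -161
|b|² = 9 + 121 + 49 = 179
proj_b a = (-161/179) · (3, 11, -7) ≈ (-2.698, -9.894, 6.296)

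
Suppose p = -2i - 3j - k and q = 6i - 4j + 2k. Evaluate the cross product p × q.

(-10, -2, 26)

i: (-3)·2 - (-1)·(-4) = -6 - 4 = -10
j: (-1)·6 - (-2)·2 = -6 - (-4) = -2
k: (-2)·(-4) - (-3)·6 = 8 - (-18) = 26
p × q = (-10, -2, 26)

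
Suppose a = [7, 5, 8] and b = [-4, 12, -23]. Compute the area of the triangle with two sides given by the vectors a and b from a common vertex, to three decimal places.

i: 5·(-23) - 8·12 = -115 - 96 = -211
j: 8·(-4) - 7·(-23) = -32 - (-161) = 129
k: 7·12 - 5·(-4) = 84 - (-20) = 104
a × b = (-211, 129, 104)
|a × b| = √((-211)² + 129² + 104²) = √71978 ≈ 268.2872
area = ½ · 268.2872 ≈ 134.144

134.144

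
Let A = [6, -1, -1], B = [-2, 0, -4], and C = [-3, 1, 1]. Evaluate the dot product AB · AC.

68

AB = B − A = (-8, 1, -3)
AC = C − A = (-9, 2, 2)
AB · AC = (-8)·(-9) + 1·2 + (-3)·2 = 72 + 2 - 6 = 68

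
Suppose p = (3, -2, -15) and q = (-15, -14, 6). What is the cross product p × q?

i: (-2)·6 - (-15)·(-14) = -12 - 210 = -222
j: (-15)·(-15) - 3·6 = 225 - 18 = 207
k: 3·(-14) - (-2)·(-15) = -42 - 30 = -72
p × q = (-222, 207, -72)

(-222, 207, -72)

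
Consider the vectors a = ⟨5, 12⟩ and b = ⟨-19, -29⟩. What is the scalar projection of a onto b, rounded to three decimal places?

-12.778

a · b = 5·(-19) + 12·(-29) = -95 - 348 = -443
|b| = √(361 + 841) = √1202 ≈ 34.6699
comp_b a = -443 / √1202 ≈ -12.778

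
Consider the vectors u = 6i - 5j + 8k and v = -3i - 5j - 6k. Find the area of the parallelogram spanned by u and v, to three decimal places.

i: (-5)·(-6) - 8·(-5) = 30 - (-40) = 70
j: 8·(-3) - 6·(-6) = -24 - (-36) = 12
k: 6·(-5) - (-5)·(-3) = -30 - 15 = -45
u × v = (70, 12, -45)
|u × v| = √(70² + 12² + (-45)²) = √7069 ≈ 84.0773

84.077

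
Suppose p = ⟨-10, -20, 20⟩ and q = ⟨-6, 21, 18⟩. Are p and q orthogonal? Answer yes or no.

yes

p · q = (-10)·(-6) + (-20)·21 + 20·18 = 60 - 420 + 360 = 0
Zero, so the vectors are orthogonal.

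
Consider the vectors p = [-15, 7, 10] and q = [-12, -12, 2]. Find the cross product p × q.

i: 7·2 - 10·(-12) = 14 - (-120) = 134
j: 10·(-12) - (-15)·2 = -120 - (-30) = -90
k: (-15)·(-12) - 7·(-12) = 180 - (-84) = 264
p × q = (134, -90, 264)

(134, -90, 264)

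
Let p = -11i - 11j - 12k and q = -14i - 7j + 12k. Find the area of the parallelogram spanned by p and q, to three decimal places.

377.604

i: (-11)·12 - (-12)·(-7) = -132 - 84 = -216
j: (-12)·(-14) - (-11)·12 = 168 - (-132) = 300
k: (-11)·(-7) - (-11)·(-14) = 77 - 154 = -77
p × q = (-216, 300, -77)
|p × q| = √((-216)² + 300² + (-77)²) = √142585 ≈ 377.6043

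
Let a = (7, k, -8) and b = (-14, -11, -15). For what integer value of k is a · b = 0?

2

a · b = 7·(-14) + k·(-11) + (-8)·(-15) = 22 - 11k
Set equal to 0: -11k = -22, so k = 2.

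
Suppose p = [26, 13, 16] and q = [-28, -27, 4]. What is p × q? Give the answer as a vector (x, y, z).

i: 13·4 - 16·(-27) = 52 - (-432) = 484
j: 16·(-28) - 26·4 = -448 - 104 = -552
k: 26·(-27) - 13·(-28) = -702 - (-364) = -338
p × q = (484, -552, -338)

(484, -552, -338)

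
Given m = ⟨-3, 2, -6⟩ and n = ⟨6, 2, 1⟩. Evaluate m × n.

(14, -33, -18)

i: 2·1 - (-6)·2 = 2 - (-12) = 14
j: (-6)·6 - (-3)·1 = -36 - (-3) = -33
k: (-3)·2 - 2·6 = -6 - 12 = -18
m × n = (14, -33, -18)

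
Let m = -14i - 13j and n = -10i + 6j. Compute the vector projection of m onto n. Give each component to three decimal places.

(-4.559, 2.735)

m · n = (-14)·(-10) + (-13)·6 = 140 - 78 = 62
|n|² = 100 + 36 = 136
proj_n m = (62/136) · (-10, 6) ≈ (-4.559, 2.735)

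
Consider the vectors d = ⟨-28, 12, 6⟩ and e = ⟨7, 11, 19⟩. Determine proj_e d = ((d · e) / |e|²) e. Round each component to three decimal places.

d · e = (-28)·7 + 12·11 + 6·19 = -196 + 132 + 114 = 50
|e|² = 49 + 121 + 361 = 531
proj_e d = (50/531) · (7, 11, 19) ≈ (0.659, 1.036, 1.789)

(0.659, 1.036, 1.789)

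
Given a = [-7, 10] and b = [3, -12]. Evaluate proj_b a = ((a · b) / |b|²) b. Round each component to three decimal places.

(-2.765, 11.059)

a · b = (-7)·3 + 10·(-12) = -21 - 120 = -141
|b|² = 9 + 144 = 153
proj_b a = (-141/153) · (3, -12) ≈ (-2.765, 11.059)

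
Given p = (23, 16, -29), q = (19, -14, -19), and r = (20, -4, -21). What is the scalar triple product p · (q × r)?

-598

q × r:
i: (-14)·(-21) - (-19)·(-4) = 294 - 76 = 218
j: (-19)·20 - 19·(-21) = -380 - (-399) = 19
k: 19·(-4) - (-14)·20 = -76 - (-280) = 204
q × r = (218, 19, 204)
p · (q × r) = 23·218 + 16·19 + (-29)·204 = 5014 + 304 - 5916 = -598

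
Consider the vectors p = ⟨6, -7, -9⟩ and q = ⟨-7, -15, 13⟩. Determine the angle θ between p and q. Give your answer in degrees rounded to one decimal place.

p · q = 6·(-7) + (-7)·(-15) + (-9)·13 = -42 + 105 - 117 = -54
|p|² = 36 + 49 + 81 = 166,  |p| = √166 ≈ 12.884099
|q|² = 49 + 225 + 169 = 443,  |q| = √443 ≈ 21.047565
cos θ = -54 / (12.884099 · 21.047565) ≈ -0.19913
θ = arccos(-0.19913) ≈ 101.5°

101.5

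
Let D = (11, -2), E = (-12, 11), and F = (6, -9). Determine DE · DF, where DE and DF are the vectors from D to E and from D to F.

24

DE = E − D = (-23, 13)
DF = F − D = (-5, -7)
DE · DF = (-23)·(-5) + 13·(-7) = 115 - 91 = 24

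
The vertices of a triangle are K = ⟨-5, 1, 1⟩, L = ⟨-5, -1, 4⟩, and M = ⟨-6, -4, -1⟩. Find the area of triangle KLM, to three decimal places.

9.670

KL = (0, -2, 3),  KM = (-1, -5, -2)
i: (-2)·(-2) - 3·(-5) = 4 - (-15) = 19
j: 3·(-1) - 0·(-2) = -3 - 0 = -3
k: 0·(-5) - (-2)·(-1) = 0 - 2 = -2
KL × KM = (19, -3, -2)
|KL × KM| = √374 ≈ 19.3391
area = ½ · 19.3391 ≈ 9.670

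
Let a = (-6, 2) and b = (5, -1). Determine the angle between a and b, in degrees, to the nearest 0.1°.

172.9

a · b = (-6)·5 + 2·(-1) = -30 - 2 = -32
|a|² = 36 + 4 = 40,  |a| = √40 ≈ 6.324555
|b|² = 25 + 1 = 26,  |b| = √26 ≈ 5.099020
cos θ = -32 / (6.324555 · 5.099020) ≈ -0.99228
θ = arccos(-0.99228) ≈ 172.9°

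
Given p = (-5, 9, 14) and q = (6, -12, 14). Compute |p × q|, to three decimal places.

331.946

i: 9·14 - 14·(-12) = 126 - (-168) = 294
j: 14·6 - (-5)·14 = 84 - (-70) = 154
k: (-5)·(-12) - 9·6 = 60 - 54 = 6
p × q = (294, 154, 6)
|p × q| = √(294² + 154² + 6²) = √110188 ≈ 331.9458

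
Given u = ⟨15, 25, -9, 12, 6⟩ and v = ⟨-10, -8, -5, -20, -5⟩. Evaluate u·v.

-575

u · v = 15·(-10) + 25·(-8) + (-9)·(-5) + 12·(-20) + 6·(-5) = -150 - 200 + 45 - 240 - 30 = -575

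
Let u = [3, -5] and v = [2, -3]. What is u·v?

u · v = 3·2 + (-5)·(-3) = 6 + 15 = 21

21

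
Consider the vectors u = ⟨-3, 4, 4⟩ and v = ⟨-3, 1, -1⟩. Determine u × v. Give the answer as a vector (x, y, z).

(-8, -15, 9)

i: 4·(-1) - 4·1 = -4 - 4 = -8
j: 4·(-3) - (-3)·(-1) = -12 - 3 = -15
k: (-3)·1 - 4·(-3) = -3 - (-12) = 9
u × v = (-8, -15, 9)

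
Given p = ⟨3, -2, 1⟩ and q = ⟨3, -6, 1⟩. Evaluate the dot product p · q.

22

p · q = 3·3 + (-2)·(-6) + 1·1 = 9 + 12 + 1 = 22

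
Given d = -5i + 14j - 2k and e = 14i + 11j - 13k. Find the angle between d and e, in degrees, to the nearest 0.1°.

d · e = (-5)·14 + 14·11 + (-2)·(-13) = -70 + 154 + 26 = 110
|d|² = 25 + 196 + 4 = 225,  |d| = √225 ≈ 15.000000
|e|² = 196 + 121 + 169 = 486,  |e| = √486 ≈ 22.045408
cos θ = 110 / (15.000000 · 22.045408) ≈ 0.33265
θ = arccos(0.33265) ≈ 70.6°

70.6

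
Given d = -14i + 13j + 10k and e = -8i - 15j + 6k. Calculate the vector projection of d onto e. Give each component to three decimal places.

(0.566, 1.062, -0.425)

d · e = (-14)·(-8) + 13·(-15) + 10·6 = 112 - 195 + 60 = -23
|e|² = 64 + 225 + 36 = 325
proj_e d = (-23/325) · (-8, -15, 6) ≈ (0.566, 1.062, -0.425)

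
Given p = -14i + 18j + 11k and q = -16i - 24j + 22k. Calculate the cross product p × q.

(660, 132, 624)

i: 18·22 - 11·(-24) = 396 - (-264) = 660
j: 11·(-16) - (-14)·22 = -176 - (-308) = 132
k: (-14)·(-24) - 18·(-16) = 336 - (-288) = 624
p × q = (660, 132, 624)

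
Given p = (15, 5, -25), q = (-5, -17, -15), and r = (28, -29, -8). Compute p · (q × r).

-22310

q × r:
i: (-17)·(-8) - (-15)·(-29) = 136 - 435 = -299
j: (-15)·28 - (-5)·(-8) = -420 - 40 = -460
k: (-5)·(-29) - (-17)·28 = 145 - (-476) = 621
q × r = (-299, -460, 621)
p · (q × r) = 15·(-299) + 5·(-460) + (-25)·621 = -4485 - 2300 - 15525 = -22310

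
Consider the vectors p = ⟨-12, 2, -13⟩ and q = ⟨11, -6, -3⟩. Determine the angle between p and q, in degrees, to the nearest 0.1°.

p · q = (-12)·11 + 2·(-6) + (-13)·(-3) = -132 - 12 + 39 = -105
|p|² = 144 + 4 + 169 = 317,  |p| = √317 ≈ 17.804494
|q|² = 121 + 36 + 9 = 166,  |q| = √166 ≈ 12.884099
cos θ = -105 / (17.804494 · 12.884099) ≈ -0.45773
θ = arccos(-0.45773) ≈ 117.2°

117.2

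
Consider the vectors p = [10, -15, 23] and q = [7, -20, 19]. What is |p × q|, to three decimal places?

i: (-15)·19 - 23·(-20) = -285 - (-460) = 175
j: 23·7 - 10·19 = 161 - 190 = -29
k: 10·(-20) - (-15)·7 = -200 - (-105) = -95
p × q = (175, -29, -95)
|p × q| = √(175² + (-29)² + (-95)²) = √40491 ≈ 201.2238

201.224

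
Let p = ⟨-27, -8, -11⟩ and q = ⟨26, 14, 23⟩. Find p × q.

i: (-8)·23 - (-11)·14 = -184 - (-154) = -30
j: (-11)·26 - (-27)·23 = -286 - (-621) = 335
k: (-27)·14 - (-8)·26 = -378 - (-208) = -170
p × q = (-30, 335, -170)

(-30, 335, -170)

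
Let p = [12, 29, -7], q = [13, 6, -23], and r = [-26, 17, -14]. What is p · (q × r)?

23665

q × r:
i: 6·(-14) - (-23)·17 = -84 - (-391) = 307
j: (-23)·(-26) - 13·(-14) = 598 - (-182) = 780
k: 13·17 - 6·(-26) = 221 - (-156) = 377
q × r = (307, 780, 377)
p · (q × r) = 12·307 + 29·780 + (-7)·377 = 3684 + 22620 - 2639 = 23665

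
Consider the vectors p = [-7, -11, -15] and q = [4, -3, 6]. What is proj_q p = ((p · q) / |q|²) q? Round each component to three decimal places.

p · q = (-7)·4 + (-11)·(-3) + (-15)·6 = -28 + 33 - 90 = -85
|q|² = 16 + 9 + 36 = 61
proj_q p = (-85/61) · (4, -3, 6) ≈ (-5.574, 4.180, -8.361)

(-5.574, 4.180, -8.361)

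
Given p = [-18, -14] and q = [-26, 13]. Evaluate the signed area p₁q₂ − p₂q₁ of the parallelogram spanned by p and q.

-598

(-18)·13 - (-14)·(-26) = -234 - 364 = -598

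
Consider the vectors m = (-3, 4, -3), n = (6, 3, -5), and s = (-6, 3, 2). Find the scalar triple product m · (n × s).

n × s:
i: 3·2 - (-5)·3 = 6 - (-15) = 21
j: (-5)·(-6) - 6·2 = 30 - 12 = 18
k: 6·3 - 3·(-6) = 18 - (-18) = 36
n × s = (21, 18, 36)
m · (n × s) = (-3)·21 + 4·18 + (-3)·36 = -63 + 72 - 108 = -99

-99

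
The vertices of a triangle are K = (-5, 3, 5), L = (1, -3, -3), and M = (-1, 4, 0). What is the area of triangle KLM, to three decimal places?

24.228

KL = (6, -6, -8),  KM = (4, 1, -5)
i: (-6)·(-5) - (-8)·1 = 30 - (-8) = 38
j: (-8)·4 - 6·(-5) = -32 - (-30) = -2
k: 6·1 - (-6)·4 = 6 - (-24) = 30
KL × KM = (38, -2, 30)
|KL × KM| = √2348 ≈ 48.4562
area = ½ · 48.4562 ≈ 24.228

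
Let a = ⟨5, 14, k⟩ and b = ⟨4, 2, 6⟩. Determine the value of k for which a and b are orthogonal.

-8

a · b = 5·4 + 14·2 + k·6 = 48 + 6k
Set equal to 0: 6k = -48, so k = -8.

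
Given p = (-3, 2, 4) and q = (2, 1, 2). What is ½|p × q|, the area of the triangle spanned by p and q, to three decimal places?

i: 2·2 - 4·1 = 4 - 4 = 0
j: 4·2 - (-3)·2 = 8 - (-6) = 14
k: (-3)·1 - 2·2 = -3 - 4 = -7
p × q = (0, 14, -7)
|p × q| = √(0² + 14² + (-7)²) = √245 ≈ 15.6525
area = ½ · 15.6525 ≈ 7.826

7.826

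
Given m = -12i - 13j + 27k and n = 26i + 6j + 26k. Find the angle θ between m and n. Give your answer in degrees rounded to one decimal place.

75.0

m · n = (-12)·26 + (-13)·6 + 27·26 = -312 - 78 + 702 = 312
|m|² = 144 + 169 + 729 = 1042,  |m| = √1042 ≈ 32.280025
|n|² = 676 + 36 + 676 = 1388,  |n| = √1388 ≈ 37.255872
cos θ = 312 / (32.280025 · 37.255872) ≈ 0.25943
θ = arccos(0.25943) ≈ 75.0°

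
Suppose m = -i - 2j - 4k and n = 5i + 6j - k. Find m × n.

(26, -21, 4)

i: (-2)·(-1) - (-4)·6 = 2 - (-24) = 26
j: (-4)·5 - (-1)·(-1) = -20 - 1 = -21
k: (-1)·6 - (-2)·5 = -6 - (-10) = 4
m × n = (26, -21, 4)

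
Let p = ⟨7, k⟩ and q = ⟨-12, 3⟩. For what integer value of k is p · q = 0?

p · q = 7·(-12) + k·3 = -84 + 3k
Set equal to 0: 3k = 84, so k = 28.

28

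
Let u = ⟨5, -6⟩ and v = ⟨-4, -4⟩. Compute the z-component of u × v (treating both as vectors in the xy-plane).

5·(-4) - (-6)·(-4) = -20 - 24 = -44

-44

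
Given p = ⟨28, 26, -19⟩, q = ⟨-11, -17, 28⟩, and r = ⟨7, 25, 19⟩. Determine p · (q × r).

q × r:
i: (-17)·19 - 28·25 = -323 - 700 = -1023
j: 28·7 - (-11)·19 = 196 - (-209) = 405
k: (-11)·25 - (-17)·7 = -275 - (-119) = -156
q × r = (-1023, 405, -156)
p · (q × r) = 28·(-1023) + 26·405 + (-19)·(-156) = -28644 + 10530 + 2964 = -15150

-15150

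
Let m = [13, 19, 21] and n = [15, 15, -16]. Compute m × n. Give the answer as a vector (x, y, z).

(-619, 523, -90)

i: 19·(-16) - 21·15 = -304 - 315 = -619
j: 21·15 - 13·(-16) = 315 - (-208) = 523
k: 13·15 - 19·15 = 195 - 285 = -90
m × n = (-619, 523, -90)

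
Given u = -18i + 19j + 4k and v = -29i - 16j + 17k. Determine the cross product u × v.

(387, 190, 839)

i: 19·17 - 4·(-16) = 323 - (-64) = 387
j: 4·(-29) - (-18)·17 = -116 - (-306) = 190
k: (-18)·(-16) - 19·(-29) = 288 - (-551) = 839
u × v = (387, 190, 839)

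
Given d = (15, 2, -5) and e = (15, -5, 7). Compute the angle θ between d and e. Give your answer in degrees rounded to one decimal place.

d · e = 15·15 + 2·(-5) + (-5)·7 = 225 - 10 - 35 = 180
|d|² = 225 + 4 + 25 = 254,  |d| = √254 ≈ 15.937377
|e|² = 225 + 25 + 49 = 299,  |e| = √299 ≈ 17.291616
cos θ = 180 / (15.937377 · 17.291616) ≈ 0.65316
θ = arccos(0.65316) ≈ 49.2°

49.2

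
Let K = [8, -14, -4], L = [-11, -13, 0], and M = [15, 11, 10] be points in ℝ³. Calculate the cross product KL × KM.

(-86, 294, -482)

KL = (-19, 1, 4)
KM = (7, 25, 14)
i: 1·14 - 4·25 = 14 - 100 = -86
j: 4·7 - (-19)·14 = 28 - (-266) = 294
k: (-19)·25 - 1·7 = -475 - 7 = -482
KL × KM = (-86, 294, -482)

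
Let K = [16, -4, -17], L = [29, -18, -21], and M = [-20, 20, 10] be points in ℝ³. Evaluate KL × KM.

KL = (13, -14, -4)
KM = (-36, 24, 27)
i: (-14)·27 - (-4)·24 = -378 - (-96) = -282
j: (-4)·(-36) - 13·27 = 144 - 351 = -207
k: 13·24 - (-14)·(-36) = 312 - 504 = -192
KL × KM = (-282, -207, -192)

(-282, -207, -192)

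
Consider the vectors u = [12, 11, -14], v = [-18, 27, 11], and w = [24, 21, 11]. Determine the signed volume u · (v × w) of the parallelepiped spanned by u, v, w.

v × w:
i: 27·11 - 11·21 = 297 - 231 = 66
j: 11·24 - (-18)·11 = 264 - (-198) = 462
k: (-18)·21 - 27·24 = -378 - 648 = -1026
v × w = (66, 462, -1026)
u · (v × w) = 12·66 + 11·462 + (-14)·(-1026) = 792 + 5082 + 14364 = 20238

20238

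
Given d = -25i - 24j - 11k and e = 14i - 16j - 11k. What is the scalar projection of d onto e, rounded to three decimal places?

6.475

d · e = (-25)·14 + (-24)·(-16) + (-11)·(-11) = -350 + 384 + 121 = 155
|e| = √(196 + 256 + 121) = √573 ≈ 23.9374
comp_e d = 155 / √573 ≈ 6.475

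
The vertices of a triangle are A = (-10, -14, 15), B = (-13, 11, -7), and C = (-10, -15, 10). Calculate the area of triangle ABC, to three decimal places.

73.897

AB = (-3, 25, -22),  AC = (0, -1, -5)
i: 25·(-5) - (-22)·(-1) = -125 - 22 = -147
j: (-22)·0 - (-3)·(-5) = 0 - 15 = -15
k: (-3)·(-1) - 25·0 = 3 - 0 = 3
AB × AC = (-147, -15, 3)
|AB × AC| = √21843 ≈ 147.7938
area = ½ · 147.7938 ≈ 73.897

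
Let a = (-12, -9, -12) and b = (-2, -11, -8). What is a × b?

(-60, -72, 114)

i: (-9)·(-8) - (-12)·(-11) = 72 - 132 = -60
j: (-12)·(-2) - (-12)·(-8) = 24 - 96 = -72
k: (-12)·(-11) - (-9)·(-2) = 132 - 18 = 114
a × b = (-60, -72, 114)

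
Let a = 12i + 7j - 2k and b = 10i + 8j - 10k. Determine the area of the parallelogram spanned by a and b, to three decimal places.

116.585

i: 7·(-10) - (-2)·8 = -70 - (-16) = -54
j: (-2)·10 - 12·(-10) = -20 - (-120) = 100
k: 12·8 - 7·10 = 96 - 70 = 26
a × b = (-54, 100, 26)
|a × b| = √((-54)² + 100² + 26²) = √13592 ≈ 116.5847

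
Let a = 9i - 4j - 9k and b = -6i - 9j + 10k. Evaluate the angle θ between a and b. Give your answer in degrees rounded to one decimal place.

123.3

a · b = 9·(-6) + (-4)·(-9) + (-9)·10 = -54 + 36 - 90 = -108
|a|² = 81 + 16 + 81 = 178,  |a| = √178 ≈ 13.341664
|b|² = 36 + 81 + 100 = 217,  |b| = √217 ≈ 14.730920
cos θ = -108 / (13.341664 · 14.730920) ≈ -0.54952
θ = arccos(-0.54952) ≈ 123.3°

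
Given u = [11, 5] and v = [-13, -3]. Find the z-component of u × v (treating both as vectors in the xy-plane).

32

11·(-3) - 5·(-13) = -33 - (-65) = 32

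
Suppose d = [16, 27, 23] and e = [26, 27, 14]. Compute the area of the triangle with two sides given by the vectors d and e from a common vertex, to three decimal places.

260.684

i: 27·14 - 23·27 = 378 - 621 = -243
j: 23·26 - 16·14 = 598 - 224 = 374
k: 16·27 - 27·26 = 432 - 702 = -270
d × e = (-243, 374, -270)
|d × e| = √((-243)² + 374² + (-270)²) = √271825 ≈ 521.3684
area = ½ · 521.3684 ≈ 260.684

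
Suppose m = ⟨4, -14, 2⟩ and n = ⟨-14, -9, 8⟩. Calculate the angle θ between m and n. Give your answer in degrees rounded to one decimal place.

71.5

m · n = 4·(-14) + (-14)·(-9) + 2·8 = -56 + 126 + 16 = 86
|m|² = 16 + 196 + 4 = 216,  |m| = √216 ≈ 14.696938
|n|² = 196 + 81 + 64 = 341,  |n| = √341 ≈ 18.466185
cos θ = 86 / (14.696938 · 18.466185) ≈ 0.31688
θ = arccos(0.31688) ≈ 71.5°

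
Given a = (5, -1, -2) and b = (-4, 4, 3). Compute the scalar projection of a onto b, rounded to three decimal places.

a · b = 5·(-4) + (-1)·4 + (-2)·3 = -20 - 4 - 6 = -30
|b| = √(16 + 16 + 9) = √41 ≈ 6.4031
comp_b a = -30 / √41 ≈ -4.685

-4.685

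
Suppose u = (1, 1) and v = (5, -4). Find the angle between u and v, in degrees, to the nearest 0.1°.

u · v = 1·5 + 1·(-4) = 5 - 4 = 1
|u|² = 1 + 1 = 2,  |u| = √2 ≈ 1.414214
|v|² = 25 + 16 = 41,  |v| = √41 ≈ 6.403124
cos θ = 1 / (1.414214 · 6.403124) ≈ 0.11043
θ = arccos(0.11043) ≈ 83.7°

83.7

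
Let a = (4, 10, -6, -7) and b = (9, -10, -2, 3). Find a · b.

-73

a · b = 4·9 + 10·(-10) + (-6)·(-2) + (-7)·3 = 36 - 100 + 12 - 21 = -73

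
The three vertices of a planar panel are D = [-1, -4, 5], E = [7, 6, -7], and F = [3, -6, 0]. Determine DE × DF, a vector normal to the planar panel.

(-74, -8, -56)

DE = (8, 10, -12)
DF = (4, -2, -5)
i: 10·(-5) - (-12)·(-2) = -50 - 24 = -74
j: (-12)·4 - 8·(-5) = -48 - (-40) = -8
k: 8·(-2) - 10·4 = -16 - 40 = -56
DE × DF = (-74, -8, -56)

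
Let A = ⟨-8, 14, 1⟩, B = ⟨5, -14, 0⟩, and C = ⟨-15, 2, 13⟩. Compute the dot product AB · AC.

233

AB = B − A = (13, -28, -1)
AC = C − A = (-7, -12, 12)
AB · AC = 13·(-7) + (-28)·(-12) + (-1)·12 = -91 + 336 - 12 = 233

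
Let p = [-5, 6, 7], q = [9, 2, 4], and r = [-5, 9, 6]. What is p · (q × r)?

q × r:
i: 2·6 - 4·9 = 12 - 36 = -24
j: 4·(-5) - 9·6 = -20 - 54 = -74
k: 9·9 - 2·(-5) = 81 - (-10) = 91
q × r = (-24, -74, 91)
p · (q × r) = (-5)·(-24) + 6·(-74) + 7·91 = 120 - 444 + 637 = 313

313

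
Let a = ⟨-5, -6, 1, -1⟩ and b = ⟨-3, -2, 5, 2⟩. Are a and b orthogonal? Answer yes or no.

a · b = (-5)·(-3) + (-6)·(-2) + 1·5 + (-1)·2 = 15 + 12 + 5 - 2 = 30
Nonzero, so the vectors are not orthogonal.

no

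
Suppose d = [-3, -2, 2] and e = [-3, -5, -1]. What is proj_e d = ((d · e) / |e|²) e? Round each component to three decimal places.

(-1.457, -2.429, -0.486)

d · e = (-3)·(-3) + (-2)·(-5) + 2·(-1) = 9 + 10 - 2 = 17
|e|² = 9 + 25 + 1 = 35
proj_e d = (17/35) · (-3, -5, -1) ≈ (-1.457, -2.429, -0.486)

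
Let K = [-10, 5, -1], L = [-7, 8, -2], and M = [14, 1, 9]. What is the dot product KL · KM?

KL = L − K = (3, 3, -1)
KM = M − K = (24, -4, 10)
KL · KM = 3·24 + 3·(-4) + (-1)·10 = 72 - 12 - 10 = 50

50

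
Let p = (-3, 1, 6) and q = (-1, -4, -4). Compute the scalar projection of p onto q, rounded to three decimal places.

-4.352

p · q = (-3)·(-1) + 1·(-4) + 6·(-4) = 3 - 4 - 24 = -25
|q| = √(1 + 16 + 16) = √33 ≈ 5.7446
comp_q p = -25 / √33 ≈ -4.352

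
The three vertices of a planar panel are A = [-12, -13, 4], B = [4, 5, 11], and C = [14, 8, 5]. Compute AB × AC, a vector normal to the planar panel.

AB = (16, 18, 7)
AC = (26, 21, 1)
i: 18·1 - 7·21 = 18 - 147 = -129
j: 7·26 - 16·1 = 182 - 16 = 166
k: 16·21 - 18·26 = 336 - 468 = -132
AB × AC = (-129, 166, -132)

(-129, 166, -132)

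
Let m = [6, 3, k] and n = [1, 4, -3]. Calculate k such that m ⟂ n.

6

m · n = 6·1 + 3·4 + k·(-3) = 18 - 3k
Set equal to 0: -3k = -18, so k = 6.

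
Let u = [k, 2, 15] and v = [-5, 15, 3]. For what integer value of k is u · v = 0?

15

u · v = k·(-5) + 2·15 + 15·3 = 75 - 5k
Set equal to 0: -5k = -75, so k = 15.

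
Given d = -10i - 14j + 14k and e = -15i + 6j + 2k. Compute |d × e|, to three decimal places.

348.632

i: (-14)·2 - 14·6 = -28 - 84 = -112
j: 14·(-15) - (-10)·2 = -210 - (-20) = -190
k: (-10)·6 - (-14)·(-15) = -60 - 210 = -270
d × e = (-112, -190, -270)
|d × e| = √((-112)² + (-190)² + (-270)²) = √121544 ≈ 348.6316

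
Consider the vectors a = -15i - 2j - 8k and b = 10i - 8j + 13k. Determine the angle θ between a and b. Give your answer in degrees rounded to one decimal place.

a · b = (-15)·10 + (-2)·(-8) + (-8)·13 = -150 + 16 - 104 = -238
|a|² = 225 + 4 + 64 = 293,  |a| = √293 ≈ 17.117243
|b|² = 100 + 64 + 169 = 333,  |b| = √333 ≈ 18.248288
cos θ = -238 / (17.117243 · 18.248288) ≈ -0.76194
θ = arccos(-0.76194) ≈ 139.6°

139.6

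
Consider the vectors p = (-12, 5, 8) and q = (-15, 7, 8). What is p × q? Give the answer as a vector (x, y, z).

(-16, -24, -9)

i: 5·8 - 8·7 = 40 - 56 = -16
j: 8·(-15) - (-12)·8 = -120 - (-96) = -24
k: (-12)·7 - 5·(-15) = -84 - (-75) = -9
p × q = (-16, -24, -9)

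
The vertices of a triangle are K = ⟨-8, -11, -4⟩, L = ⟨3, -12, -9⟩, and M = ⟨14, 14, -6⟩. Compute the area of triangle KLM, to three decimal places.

167.393

KL = (11, -1, -5),  KM = (22, 25, -2)
i: (-1)·(-2) - (-5)·25 = 2 - (-125) = 127
j: (-5)·22 - 11·(-2) = -110 - (-22) = -88
k: 11·25 - (-1)·22 = 275 - (-22) = 297
KL × KM = (127, -88, 297)
|KL × KM| = √112082 ≈ 334.7865
area = ½ · 334.7865 ≈ 167.393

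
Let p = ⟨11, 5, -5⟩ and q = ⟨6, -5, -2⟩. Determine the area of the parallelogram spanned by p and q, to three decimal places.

i: 5·(-2) - (-5)·(-5) = -10 - 25 = -35
j: (-5)·6 - 11·(-2) = -30 - (-22) = -8
k: 11·(-5) - 5·6 = -55 - 30 = -85
p × q = (-35, -8, -85)
|p × q| = √((-35)² + (-8)² + (-85)²) = √8514 ≈ 92.2713

92.271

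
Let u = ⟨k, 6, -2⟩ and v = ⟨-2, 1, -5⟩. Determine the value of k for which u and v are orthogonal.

u · v = k·(-2) + 6·1 + (-2)·(-5) = 16 - 2k
Set equal to 0: -2k = -16, so k = 8.

8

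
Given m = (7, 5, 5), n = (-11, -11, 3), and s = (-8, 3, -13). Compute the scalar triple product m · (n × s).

-502

n × s:
i: (-11)·(-13) - 3·3 = 143 - 9 = 134
j: 3·(-8) - (-11)·(-13) = -24 - 143 = -167
k: (-11)·3 - (-11)·(-8) = -33 - 88 = -121
n × s = (134, -167, -121)
m · (n × s) = 7·134 + 5·(-167) + 5·(-121) = 938 - 835 - 605 = -502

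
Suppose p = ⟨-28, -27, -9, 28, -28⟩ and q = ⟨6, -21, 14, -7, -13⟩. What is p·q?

441

p · q = (-28)·6 + (-27)·(-21) + (-9)·14 + 28·(-7) + (-28)·(-13) = -168 + 567 - 126 - 196 + 364 = 441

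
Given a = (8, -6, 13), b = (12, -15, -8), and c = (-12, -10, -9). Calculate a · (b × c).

b × c:
i: (-15)·(-9) - (-8)·(-10) = 135 - 80 = 55
j: (-8)·(-12) - 12·(-9) = 96 - (-108) = 204
k: 12·(-10) - (-15)·(-12) = -120 - 180 = -300
b × c = (55, 204, -300)
a · (b × c) = 8·55 + (-6)·204 + 13·(-300) = 440 - 1224 - 3900 = -4684

-4684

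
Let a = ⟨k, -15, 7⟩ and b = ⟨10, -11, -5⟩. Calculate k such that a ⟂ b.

-13

a · b = k·10 + (-15)·(-11) + 7·(-5) = 130 + 10k
Set equal to 0: 10k = -130, so k = -13.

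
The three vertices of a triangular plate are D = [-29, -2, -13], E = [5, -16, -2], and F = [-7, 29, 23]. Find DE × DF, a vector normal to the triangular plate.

(-845, -982, 1362)

DE = (34, -14, 11)
DF = (22, 31, 36)
i: (-14)·36 - 11·31 = -504 - 341 = -845
j: 11·22 - 34·36 = 242 - 1224 = -982
k: 34·31 - (-14)·22 = 1054 - (-308) = 1362
DE × DF = (-845, -982, 1362)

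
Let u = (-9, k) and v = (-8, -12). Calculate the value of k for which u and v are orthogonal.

6

u · v = (-9)·(-8) + k·(-12) = 72 - 12k
Set equal to 0: -12k = -72, so k = 6.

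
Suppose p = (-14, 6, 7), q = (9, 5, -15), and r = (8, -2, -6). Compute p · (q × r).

q × r:
i: 5·(-6) - (-15)·(-2) = -30 - 30 = -60
j: (-15)·8 - 9·(-6) = -120 - (-54) = -66
k: 9·(-2) - 5·8 = -18 - 40 = -58
q × r = (-60, -66, -58)
p · (q × r) = (-14)·(-60) + 6·(-66) + 7·(-58) = 840 - 396 - 406 = 38

38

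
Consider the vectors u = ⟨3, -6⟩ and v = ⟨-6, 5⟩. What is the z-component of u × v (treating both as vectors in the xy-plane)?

3·5 - (-6)·(-6) = 15 - 36 = -21

-21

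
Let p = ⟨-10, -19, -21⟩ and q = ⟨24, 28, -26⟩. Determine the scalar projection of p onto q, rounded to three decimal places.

-5.009

p · q = (-10)·24 + (-19)·28 + (-21)·(-26) = -240 - 532 + 546 = -226
|q| = √(576 + 784 + 676) = √2036 ≈ 45.1221
comp_q p = -226 / √2036 ≈ -5.009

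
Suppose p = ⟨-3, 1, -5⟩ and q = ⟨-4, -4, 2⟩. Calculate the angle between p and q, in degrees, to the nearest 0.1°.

93.2

p · q = (-3)·(-4) + 1·(-4) + (-5)·2 = 12 - 4 - 10 = -2
|p|² = 9 + 1 + 25 = 35,  |p| = √35 ≈ 5.916080
|q|² = 16 + 16 + 4 = 36,  |q| = √36 ≈ 6.000000
cos θ = -2 / (5.916080 · 6.000000) ≈ -0.05634
θ = arccos(-0.05634) ≈ 93.2°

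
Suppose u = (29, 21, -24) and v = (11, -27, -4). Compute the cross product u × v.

i: 21·(-4) - (-24)·(-27) = -84 - 648 = -732
j: (-24)·11 - 29·(-4) = -264 - (-116) = -148
k: 29·(-27) - 21·11 = -783 - 231 = -1014
u × v = (-732, -148, -1014)

(-732, -148, -1014)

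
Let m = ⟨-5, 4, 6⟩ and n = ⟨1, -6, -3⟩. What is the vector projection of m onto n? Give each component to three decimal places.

m · n = (-5)·1 + 4·(-6) + 6·(-3) = -5 - 24 - 18 = -47
|n|² = 1 + 36 + 9 = 46
proj_n m = (-47/46) · (1, -6, -3) ≈ (-1.022, 6.130, 3.065)

(-1.022, 6.130, 3.065)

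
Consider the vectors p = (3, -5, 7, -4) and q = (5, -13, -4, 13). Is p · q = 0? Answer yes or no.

p · q = 3·5 + (-5)·(-13) + 7·(-4) + (-4)·13 = 15 + 65 - 28 - 52 = 0
Zero, so the vectors are orthogonal.

yes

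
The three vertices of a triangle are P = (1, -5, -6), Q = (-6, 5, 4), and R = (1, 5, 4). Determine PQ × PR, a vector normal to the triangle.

(0, 70, -70)

PQ = (-7, 10, 10)
PR = (0, 10, 10)
i: 10·10 - 10·10 = 100 - 100 = 0
j: 10·0 - (-7)·10 = 0 - (-70) = 70
k: (-7)·10 - 10·0 = -70 - 0 = -70
PQ × PR = (0, 70, -70)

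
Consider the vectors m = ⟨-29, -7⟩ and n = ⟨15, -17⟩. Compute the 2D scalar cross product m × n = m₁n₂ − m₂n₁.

598

(-29)·(-17) - (-7)·15 = 493 - (-105) = 598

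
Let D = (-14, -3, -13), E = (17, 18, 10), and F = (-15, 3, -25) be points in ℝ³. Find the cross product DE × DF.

(-390, 349, 207)

DE = (31, 21, 23)
DF = (-1, 6, -12)
i: 21·(-12) - 23·6 = -252 - 138 = -390
j: 23·(-1) - 31·(-12) = -23 - (-372) = 349
k: 31·6 - 21·(-1) = 186 - (-21) = 207
DE × DF = (-390, 349, 207)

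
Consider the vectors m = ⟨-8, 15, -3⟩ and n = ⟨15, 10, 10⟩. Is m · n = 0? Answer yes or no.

m · n = (-8)·15 + 15·10 + (-3)·10 = -120 + 150 - 30 = 0
Zero, so the vectors are orthogonal.

yes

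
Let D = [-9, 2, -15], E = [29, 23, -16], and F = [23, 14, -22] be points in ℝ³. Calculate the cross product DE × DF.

DE = (38, 21, -1)
DF = (32, 12, -7)
i: 21·(-7) - (-1)·12 = -147 - (-12) = -135
j: (-1)·32 - 38·(-7) = -32 - (-266) = 234
k: 38·12 - 21·32 = 456 - 672 = -216
DE × DF = (-135, 234, -216)

(-135, 234, -216)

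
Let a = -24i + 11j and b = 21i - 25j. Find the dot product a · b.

a · b = (-24)·21 + 11·(-25) = -504 - 275 = -779

-779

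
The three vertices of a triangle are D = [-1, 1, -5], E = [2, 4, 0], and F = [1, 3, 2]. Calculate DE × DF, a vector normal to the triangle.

DE = (3, 3, 5)
DF = (2, 2, 7)
i: 3·7 - 5·2 = 21 - 10 = 11
j: 5·2 - 3·7 = 10 - 21 = -11
k: 3·2 - 3·2 = 6 - 6 = 0
DE × DF = (11, -11, 0)

(11, -11, 0)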